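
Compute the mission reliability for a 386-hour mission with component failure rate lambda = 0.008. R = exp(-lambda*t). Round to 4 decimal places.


lambda = 0.008
mission_time = 386
lambda * t = 0.008 * 386 = 3.088
R = exp(-3.088)
R = 0.0456

0.0456


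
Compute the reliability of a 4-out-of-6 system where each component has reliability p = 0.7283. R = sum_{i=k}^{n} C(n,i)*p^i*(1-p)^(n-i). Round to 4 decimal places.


k = 4, n = 6, p = 0.7283
i=4: C(6,4)=15 * 0.7283^4 * 0.2717^2 = 0.3115
i=5: C(6,5)=6 * 0.7283^5 * 0.2717^1 = 0.334
i=6: C(6,6)=1 * 0.7283^6 * 0.2717^0 = 0.1492
R = sum of terms = 0.7948

0.7948


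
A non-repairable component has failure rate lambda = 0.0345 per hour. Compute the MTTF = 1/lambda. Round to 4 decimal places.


lambda = 0.0345
MTTF = 1 / 0.0345
MTTF = 28.9855

28.9855


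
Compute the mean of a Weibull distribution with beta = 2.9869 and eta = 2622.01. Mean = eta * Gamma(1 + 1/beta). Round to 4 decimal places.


beta = 2.9869, eta = 2622.01
1/beta = 0.3348
1 + 1/beta = 1.3348
Gamma(1.3348) = 0.8928
Mean = 2622.01 * 0.8928
Mean = 2340.952

2340.952


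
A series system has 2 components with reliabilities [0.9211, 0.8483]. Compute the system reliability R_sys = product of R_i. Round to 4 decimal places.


Components: [0.9211, 0.8483]
After component 1 (R=0.9211): product = 0.9211
After component 2 (R=0.8483): product = 0.7814
R_sys = 0.7814

0.7814


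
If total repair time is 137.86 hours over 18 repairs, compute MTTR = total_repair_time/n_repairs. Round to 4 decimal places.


total_repair_time = 137.86
n_repairs = 18
MTTR = 137.86 / 18
MTTR = 7.6589

7.6589


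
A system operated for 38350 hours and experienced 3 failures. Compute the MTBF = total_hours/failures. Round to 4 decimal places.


total_hours = 38350
failures = 3
MTBF = 38350 / 3
MTBF = 12783.3333

12783.3333


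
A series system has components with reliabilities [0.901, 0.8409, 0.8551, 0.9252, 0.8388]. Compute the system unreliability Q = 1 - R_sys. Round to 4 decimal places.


Components: [0.901, 0.8409, 0.8551, 0.9252, 0.8388]
After component 1: product = 0.901
After component 2: product = 0.7577
After component 3: product = 0.6479
After component 4: product = 0.5994
After component 5: product = 0.5028
R_sys = 0.5028
Q = 1 - 0.5028 = 0.4972

0.4972


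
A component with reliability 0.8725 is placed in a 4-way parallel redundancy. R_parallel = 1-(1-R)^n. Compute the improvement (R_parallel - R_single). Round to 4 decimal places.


R_single = 0.8725, n = 4
1 - R_single = 0.1275
(1 - R_single)^n = 0.1275^4 = 0.0003
R_parallel = 1 - 0.0003 = 0.9997
Improvement = 0.9997 - 0.8725
Improvement = 0.1272

0.1272


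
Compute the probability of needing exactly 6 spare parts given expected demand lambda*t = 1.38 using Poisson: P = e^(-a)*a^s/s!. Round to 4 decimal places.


a = 1.38, s = 6
e^(-a) = e^(-1.38) = 0.2516
a^s = 1.38^6 = 6.9068
s! = 720
P = 0.2516 * 6.9068 / 720
P = 0.0024

0.0024


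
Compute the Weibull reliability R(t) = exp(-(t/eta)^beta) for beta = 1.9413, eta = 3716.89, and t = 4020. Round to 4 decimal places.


beta = 1.9413, eta = 3716.89, t = 4020
t/eta = 4020 / 3716.89 = 1.0815
(t/eta)^beta = 1.0815^1.9413 = 1.1644
R(t) = exp(-1.1644)
R(t) = 0.3121

0.3121


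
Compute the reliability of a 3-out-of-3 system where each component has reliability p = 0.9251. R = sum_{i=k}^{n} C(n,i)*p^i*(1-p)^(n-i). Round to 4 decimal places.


k = 3, n = 3, p = 0.9251
i=3: C(3,3)=1 * 0.9251^3 * 0.0749^0 = 0.7917
R = sum of terms = 0.7917

0.7917


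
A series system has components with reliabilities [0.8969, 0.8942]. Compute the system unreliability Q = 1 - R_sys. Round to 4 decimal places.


Components: [0.8969, 0.8942]
After component 1: product = 0.8969
After component 2: product = 0.802
R_sys = 0.802
Q = 1 - 0.802 = 0.198

0.198


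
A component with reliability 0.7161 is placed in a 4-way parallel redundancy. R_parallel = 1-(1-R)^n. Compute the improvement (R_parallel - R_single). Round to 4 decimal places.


R_single = 0.7161, n = 4
1 - R_single = 0.2839
(1 - R_single)^n = 0.2839^4 = 0.0065
R_parallel = 1 - 0.0065 = 0.9935
Improvement = 0.9935 - 0.7161
Improvement = 0.2774

0.2774


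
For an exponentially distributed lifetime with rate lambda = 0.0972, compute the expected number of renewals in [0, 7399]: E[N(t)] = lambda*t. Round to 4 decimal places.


lambda = 0.0972
t = 7399
E[N(t)] = lambda * t
E[N(t)] = 0.0972 * 7399
E[N(t)] = 719.1828

719.1828


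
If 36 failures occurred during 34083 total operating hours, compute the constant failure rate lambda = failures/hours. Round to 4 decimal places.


failures = 36
total_hours = 34083
lambda = 36 / 34083
lambda = 0.0011

0.0011


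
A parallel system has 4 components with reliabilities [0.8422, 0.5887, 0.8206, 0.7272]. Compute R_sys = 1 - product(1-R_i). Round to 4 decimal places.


Components: [0.8422, 0.5887, 0.8206, 0.7272]
(1 - 0.8422) = 0.1578, running product = 0.1578
(1 - 0.5887) = 0.4113, running product = 0.0649
(1 - 0.8206) = 0.1794, running product = 0.0116
(1 - 0.7272) = 0.2728, running product = 0.0032
Product of (1-R_i) = 0.0032
R_sys = 1 - 0.0032 = 0.9968

0.9968


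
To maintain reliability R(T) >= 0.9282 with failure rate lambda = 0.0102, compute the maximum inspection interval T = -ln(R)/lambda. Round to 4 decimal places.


R_target = 0.9282
lambda = 0.0102
-ln(0.9282) = 0.0745
T = 0.0745 / 0.0102
T = 7.3047

7.3047


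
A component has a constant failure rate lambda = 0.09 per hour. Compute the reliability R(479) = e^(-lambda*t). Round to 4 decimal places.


lambda = 0.09
t = 479
lambda * t = 43.11
R(t) = e^(-43.11)
R(t) = 0.0

0.0


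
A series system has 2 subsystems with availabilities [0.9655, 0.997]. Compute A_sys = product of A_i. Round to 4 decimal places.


Subsystems: [0.9655, 0.997]
After subsystem 1 (A=0.9655): product = 0.9655
After subsystem 2 (A=0.997): product = 0.9626
A_sys = 0.9626

0.9626


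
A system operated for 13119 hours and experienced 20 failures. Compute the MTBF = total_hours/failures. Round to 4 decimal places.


total_hours = 13119
failures = 20
MTBF = 13119 / 20
MTBF = 655.95

655.95


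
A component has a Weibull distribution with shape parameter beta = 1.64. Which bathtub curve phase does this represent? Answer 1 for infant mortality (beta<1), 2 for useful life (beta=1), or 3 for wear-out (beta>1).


beta = 1.64
Compare beta to 1:
beta < 1 => infant mortality (phase 1)
beta = 1 => useful life (phase 2)
beta > 1 => wear-out (phase 3)
Since beta = 1.64, this is wear-out (increasing failure rate)
Phase = 3

3


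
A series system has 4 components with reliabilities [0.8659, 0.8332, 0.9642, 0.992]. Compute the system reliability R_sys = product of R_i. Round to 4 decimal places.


Components: [0.8659, 0.8332, 0.9642, 0.992]
After component 1 (R=0.8659): product = 0.8659
After component 2 (R=0.8332): product = 0.7215
After component 3 (R=0.9642): product = 0.6956
After component 4 (R=0.992): product = 0.6901
R_sys = 0.6901

0.6901


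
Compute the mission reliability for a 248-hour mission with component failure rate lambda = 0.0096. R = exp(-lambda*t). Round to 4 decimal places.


lambda = 0.0096
mission_time = 248
lambda * t = 0.0096 * 248 = 2.3808
R = exp(-2.3808)
R = 0.0925

0.0925


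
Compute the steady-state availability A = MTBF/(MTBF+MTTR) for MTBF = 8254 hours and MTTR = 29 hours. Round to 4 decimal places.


MTBF = 8254
MTTR = 29
MTBF + MTTR = 8283
A = 8254 / 8283
A = 0.9965

0.9965


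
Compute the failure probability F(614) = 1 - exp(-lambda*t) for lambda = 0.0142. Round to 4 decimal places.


lambda = 0.0142, t = 614
lambda * t = 8.7188
exp(-8.7188) = 0.0002
F(t) = 1 - 0.0002
F(t) = 0.9998

0.9998


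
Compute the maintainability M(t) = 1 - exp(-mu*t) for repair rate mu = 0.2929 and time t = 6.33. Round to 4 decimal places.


mu = 0.2929, t = 6.33
mu * t = 0.2929 * 6.33 = 1.8541
exp(-1.8541) = 0.1566
M(t) = 1 - 0.1566
M(t) = 0.8434

0.8434


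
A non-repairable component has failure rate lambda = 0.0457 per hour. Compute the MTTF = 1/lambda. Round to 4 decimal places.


lambda = 0.0457
MTTF = 1 / 0.0457
MTTF = 21.8818

21.8818


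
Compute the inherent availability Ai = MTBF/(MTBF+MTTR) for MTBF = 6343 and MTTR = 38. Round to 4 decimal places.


MTBF = 6343
MTTR = 38
MTBF + MTTR = 6381
Ai = 6343 / 6381
Ai = 0.994

0.994


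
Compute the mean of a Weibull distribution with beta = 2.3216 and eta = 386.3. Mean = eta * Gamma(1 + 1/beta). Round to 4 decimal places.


beta = 2.3216, eta = 386.3
1/beta = 0.4307
1 + 1/beta = 1.4307
Gamma(1.4307) = 0.886
Mean = 386.3 * 0.886
Mean = 342.2681

342.2681


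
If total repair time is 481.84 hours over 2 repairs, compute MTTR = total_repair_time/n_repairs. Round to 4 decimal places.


total_repair_time = 481.84
n_repairs = 2
MTTR = 481.84 / 2
MTTR = 240.92

240.92


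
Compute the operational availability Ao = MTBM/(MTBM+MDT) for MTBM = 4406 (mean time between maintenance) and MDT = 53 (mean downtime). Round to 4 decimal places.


MTBM = 4406
MDT = 53
MTBM + MDT = 4459
Ao = 4406 / 4459
Ao = 0.9881

0.9881


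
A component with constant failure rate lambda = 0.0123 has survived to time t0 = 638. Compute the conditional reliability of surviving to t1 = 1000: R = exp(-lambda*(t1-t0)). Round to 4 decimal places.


lambda = 0.0123
t0 = 638, t1 = 1000
t1 - t0 = 362
lambda * (t1-t0) = 0.0123 * 362 = 4.4526
R = exp(-4.4526)
R = 0.0116

0.0116


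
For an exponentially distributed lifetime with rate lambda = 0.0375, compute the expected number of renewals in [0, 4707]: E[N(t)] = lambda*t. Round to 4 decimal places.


lambda = 0.0375
t = 4707
E[N(t)] = lambda * t
E[N(t)] = 0.0375 * 4707
E[N(t)] = 176.5125

176.5125


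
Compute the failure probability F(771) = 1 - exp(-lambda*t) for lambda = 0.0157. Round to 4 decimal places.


lambda = 0.0157, t = 771
lambda * t = 12.1047
exp(-12.1047) = 0.0
F(t) = 1 - 0.0
F(t) = 1.0

1.0


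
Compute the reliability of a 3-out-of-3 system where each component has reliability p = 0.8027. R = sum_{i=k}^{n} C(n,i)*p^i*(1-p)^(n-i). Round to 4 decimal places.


k = 3, n = 3, p = 0.8027
i=3: C(3,3)=1 * 0.8027^3 * 0.1973^0 = 0.5172
R = sum of terms = 0.5172

0.5172


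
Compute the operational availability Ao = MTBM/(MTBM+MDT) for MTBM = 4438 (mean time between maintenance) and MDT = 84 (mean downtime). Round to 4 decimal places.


MTBM = 4438
MDT = 84
MTBM + MDT = 4522
Ao = 4438 / 4522
Ao = 0.9814

0.9814


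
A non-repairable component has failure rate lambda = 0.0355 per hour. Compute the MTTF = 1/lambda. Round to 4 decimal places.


lambda = 0.0355
MTTF = 1 / 0.0355
MTTF = 28.169

28.169


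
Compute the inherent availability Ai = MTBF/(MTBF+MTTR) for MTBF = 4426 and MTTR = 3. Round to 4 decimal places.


MTBF = 4426
MTTR = 3
MTBF + MTTR = 4429
Ai = 4426 / 4429
Ai = 0.9993

0.9993


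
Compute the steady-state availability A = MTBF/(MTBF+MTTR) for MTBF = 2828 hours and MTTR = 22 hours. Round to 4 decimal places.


MTBF = 2828
MTTR = 22
MTBF + MTTR = 2850
A = 2828 / 2850
A = 0.9923

0.9923


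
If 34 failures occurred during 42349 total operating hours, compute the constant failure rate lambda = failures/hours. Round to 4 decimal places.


failures = 34
total_hours = 42349
lambda = 34 / 42349
lambda = 0.0008

0.0008


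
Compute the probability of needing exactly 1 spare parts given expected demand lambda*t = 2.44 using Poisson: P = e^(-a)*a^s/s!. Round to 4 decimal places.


a = 2.44, s = 1
e^(-a) = e^(-2.44) = 0.0872
a^s = 2.44^1 = 2.44
s! = 1
P = 0.0872 * 2.44 / 1
P = 0.2127

0.2127


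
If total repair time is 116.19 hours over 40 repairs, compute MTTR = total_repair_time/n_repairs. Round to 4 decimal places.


total_repair_time = 116.19
n_repairs = 40
MTTR = 116.19 / 40
MTTR = 2.9047

2.9047


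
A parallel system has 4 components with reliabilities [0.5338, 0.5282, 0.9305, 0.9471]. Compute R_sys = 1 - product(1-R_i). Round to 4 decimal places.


Components: [0.5338, 0.5282, 0.9305, 0.9471]
(1 - 0.5338) = 0.4662, running product = 0.4662
(1 - 0.5282) = 0.4718, running product = 0.22
(1 - 0.9305) = 0.0695, running product = 0.0153
(1 - 0.9471) = 0.0529, running product = 0.0008
Product of (1-R_i) = 0.0008
R_sys = 1 - 0.0008 = 0.9992

0.9992


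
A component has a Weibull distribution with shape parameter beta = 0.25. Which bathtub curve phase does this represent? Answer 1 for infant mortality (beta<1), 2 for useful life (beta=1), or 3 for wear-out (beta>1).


beta = 0.25
Compare beta to 1:
beta < 1 => infant mortality (phase 1)
beta = 1 => useful life (phase 2)
beta > 1 => wear-out (phase 3)
Since beta = 0.25, this is infant mortality (decreasing failure rate)
Phase = 1

1


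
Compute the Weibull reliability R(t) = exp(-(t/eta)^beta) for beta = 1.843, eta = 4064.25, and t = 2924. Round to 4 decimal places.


beta = 1.843, eta = 4064.25, t = 2924
t/eta = 2924 / 4064.25 = 0.7194
(t/eta)^beta = 0.7194^1.843 = 0.5451
R(t) = exp(-0.5451)
R(t) = 0.5798

0.5798


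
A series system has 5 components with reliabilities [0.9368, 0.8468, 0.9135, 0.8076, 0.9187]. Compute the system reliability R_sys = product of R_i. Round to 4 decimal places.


Components: [0.9368, 0.8468, 0.9135, 0.8076, 0.9187]
After component 1 (R=0.9368): product = 0.9368
After component 2 (R=0.8468): product = 0.7933
After component 3 (R=0.9135): product = 0.7247
After component 4 (R=0.8076): product = 0.5852
After component 5 (R=0.9187): product = 0.5377
R_sys = 0.5377

0.5377


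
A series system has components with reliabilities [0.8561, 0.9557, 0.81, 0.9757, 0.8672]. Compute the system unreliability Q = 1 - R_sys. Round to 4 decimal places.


Components: [0.8561, 0.9557, 0.81, 0.9757, 0.8672]
After component 1: product = 0.8561
After component 2: product = 0.8182
After component 3: product = 0.6627
After component 4: product = 0.6466
After component 5: product = 0.5607
R_sys = 0.5607
Q = 1 - 0.5607 = 0.4393

0.4393


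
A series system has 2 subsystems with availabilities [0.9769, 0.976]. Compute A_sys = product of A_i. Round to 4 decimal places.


Subsystems: [0.9769, 0.976]
After subsystem 1 (A=0.9769): product = 0.9769
After subsystem 2 (A=0.976): product = 0.9535
A_sys = 0.9535

0.9535


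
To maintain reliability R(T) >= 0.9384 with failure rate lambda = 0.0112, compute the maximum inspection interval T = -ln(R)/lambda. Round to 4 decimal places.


R_target = 0.9384
lambda = 0.0112
-ln(0.9384) = 0.0636
T = 0.0636 / 0.0112
T = 5.6767

5.6767


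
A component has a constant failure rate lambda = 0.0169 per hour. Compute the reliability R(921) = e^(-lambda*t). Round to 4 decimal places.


lambda = 0.0169
t = 921
lambda * t = 15.5649
R(t) = e^(-15.5649)
R(t) = 0.0

0.0


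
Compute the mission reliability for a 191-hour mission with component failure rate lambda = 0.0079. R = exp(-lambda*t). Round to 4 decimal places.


lambda = 0.0079
mission_time = 191
lambda * t = 0.0079 * 191 = 1.5089
R = exp(-1.5089)
R = 0.2212

0.2212


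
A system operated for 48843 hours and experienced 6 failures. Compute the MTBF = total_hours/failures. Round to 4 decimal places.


total_hours = 48843
failures = 6
MTBF = 48843 / 6
MTBF = 8140.5

8140.5


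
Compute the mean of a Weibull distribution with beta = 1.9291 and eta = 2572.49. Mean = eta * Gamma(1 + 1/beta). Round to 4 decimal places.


beta = 1.9291, eta = 2572.49
1/beta = 0.5184
1 + 1/beta = 1.5184
Gamma(1.5184) = 0.887
Mean = 2572.49 * 0.887
Mean = 2281.6973

2281.6973


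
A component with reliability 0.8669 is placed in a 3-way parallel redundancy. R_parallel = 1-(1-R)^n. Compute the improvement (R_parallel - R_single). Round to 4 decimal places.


R_single = 0.8669, n = 3
1 - R_single = 0.1331
(1 - R_single)^n = 0.1331^3 = 0.0024
R_parallel = 1 - 0.0024 = 0.9976
Improvement = 0.9976 - 0.8669
Improvement = 0.1307

0.1307


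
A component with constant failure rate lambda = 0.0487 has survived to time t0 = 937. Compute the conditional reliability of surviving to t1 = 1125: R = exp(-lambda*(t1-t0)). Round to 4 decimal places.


lambda = 0.0487
t0 = 937, t1 = 1125
t1 - t0 = 188
lambda * (t1-t0) = 0.0487 * 188 = 9.1556
R = exp(-9.1556)
R = 0.0001

0.0001


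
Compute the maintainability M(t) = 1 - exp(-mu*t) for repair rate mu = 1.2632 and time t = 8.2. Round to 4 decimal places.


mu = 1.2632, t = 8.2
mu * t = 1.2632 * 8.2 = 10.3582
exp(-10.3582) = 0.0
M(t) = 1 - 0.0
M(t) = 1.0

1.0


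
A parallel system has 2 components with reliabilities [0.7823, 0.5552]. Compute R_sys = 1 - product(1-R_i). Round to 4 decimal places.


Components: [0.7823, 0.5552]
(1 - 0.7823) = 0.2177, running product = 0.2177
(1 - 0.5552) = 0.4448, running product = 0.0968
Product of (1-R_i) = 0.0968
R_sys = 1 - 0.0968 = 0.9032

0.9032


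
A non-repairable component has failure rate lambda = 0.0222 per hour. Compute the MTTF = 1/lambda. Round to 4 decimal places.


lambda = 0.0222
MTTF = 1 / 0.0222
MTTF = 45.045

45.045


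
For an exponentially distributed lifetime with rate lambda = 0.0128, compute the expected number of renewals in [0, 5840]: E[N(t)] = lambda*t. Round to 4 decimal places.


lambda = 0.0128
t = 5840
E[N(t)] = lambda * t
E[N(t)] = 0.0128 * 5840
E[N(t)] = 74.752

74.752


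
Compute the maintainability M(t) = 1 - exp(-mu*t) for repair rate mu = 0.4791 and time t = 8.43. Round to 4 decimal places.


mu = 0.4791, t = 8.43
mu * t = 0.4791 * 8.43 = 4.0388
exp(-4.0388) = 0.0176
M(t) = 1 - 0.0176
M(t) = 0.9824

0.9824


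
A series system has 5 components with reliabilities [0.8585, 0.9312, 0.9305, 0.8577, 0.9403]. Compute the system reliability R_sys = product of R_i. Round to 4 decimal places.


Components: [0.8585, 0.9312, 0.9305, 0.8577, 0.9403]
After component 1 (R=0.8585): product = 0.8585
After component 2 (R=0.9312): product = 0.7994
After component 3 (R=0.9305): product = 0.7439
After component 4 (R=0.8577): product = 0.638
After component 5 (R=0.9403): product = 0.5999
R_sys = 0.5999

0.5999


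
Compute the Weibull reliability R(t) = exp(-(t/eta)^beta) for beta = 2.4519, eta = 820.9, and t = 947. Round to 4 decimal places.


beta = 2.4519, eta = 820.9, t = 947
t/eta = 947 / 820.9 = 1.1536
(t/eta)^beta = 1.1536^2.4519 = 1.4196
R(t) = exp(-1.4196)
R(t) = 0.2418

0.2418


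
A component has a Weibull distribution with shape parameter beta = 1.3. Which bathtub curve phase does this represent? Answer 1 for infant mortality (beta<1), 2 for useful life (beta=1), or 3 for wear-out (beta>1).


beta = 1.3
Compare beta to 1:
beta < 1 => infant mortality (phase 1)
beta = 1 => useful life (phase 2)
beta > 1 => wear-out (phase 3)
Since beta = 1.3, this is wear-out (increasing failure rate)
Phase = 3

3


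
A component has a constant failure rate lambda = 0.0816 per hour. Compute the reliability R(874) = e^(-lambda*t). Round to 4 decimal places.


lambda = 0.0816
t = 874
lambda * t = 71.3184
R(t) = e^(-71.3184)
R(t) = 0.0

0.0


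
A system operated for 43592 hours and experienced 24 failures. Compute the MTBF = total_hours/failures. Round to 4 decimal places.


total_hours = 43592
failures = 24
MTBF = 43592 / 24
MTBF = 1816.3333

1816.3333


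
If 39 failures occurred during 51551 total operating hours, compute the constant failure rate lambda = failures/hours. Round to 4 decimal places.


failures = 39
total_hours = 51551
lambda = 39 / 51551
lambda = 0.0008

0.0008


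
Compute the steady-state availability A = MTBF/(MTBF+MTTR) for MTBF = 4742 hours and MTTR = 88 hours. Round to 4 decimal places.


MTBF = 4742
MTTR = 88
MTBF + MTTR = 4830
A = 4742 / 4830
A = 0.9818

0.9818


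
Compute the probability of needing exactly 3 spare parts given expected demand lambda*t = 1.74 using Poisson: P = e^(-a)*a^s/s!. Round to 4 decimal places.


a = 1.74, s = 3
e^(-a) = e^(-1.74) = 0.1755
a^s = 1.74^3 = 5.268
s! = 6
P = 0.1755 * 5.268 / 6
P = 0.1541

0.1541


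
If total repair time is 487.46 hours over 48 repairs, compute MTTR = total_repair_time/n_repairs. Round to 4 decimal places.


total_repair_time = 487.46
n_repairs = 48
MTTR = 487.46 / 48
MTTR = 10.1554

10.1554


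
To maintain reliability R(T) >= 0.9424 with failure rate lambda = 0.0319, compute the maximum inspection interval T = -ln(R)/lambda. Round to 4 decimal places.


R_target = 0.9424
lambda = 0.0319
-ln(0.9424) = 0.0593
T = 0.0593 / 0.0319
T = 1.8597

1.8597


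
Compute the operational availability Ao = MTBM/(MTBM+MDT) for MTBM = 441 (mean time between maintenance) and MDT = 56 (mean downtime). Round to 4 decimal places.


MTBM = 441
MDT = 56
MTBM + MDT = 497
Ao = 441 / 497
Ao = 0.8873

0.8873


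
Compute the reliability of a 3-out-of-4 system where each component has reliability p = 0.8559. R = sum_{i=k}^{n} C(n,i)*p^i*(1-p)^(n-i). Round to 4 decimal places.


k = 3, n = 4, p = 0.8559
i=3: C(4,3)=4 * 0.8559^3 * 0.1441^1 = 0.3614
i=4: C(4,4)=1 * 0.8559^4 * 0.1441^0 = 0.5367
R = sum of terms = 0.8981

0.8981


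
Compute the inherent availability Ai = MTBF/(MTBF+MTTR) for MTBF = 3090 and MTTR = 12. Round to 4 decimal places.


MTBF = 3090
MTTR = 12
MTBF + MTTR = 3102
Ai = 3090 / 3102
Ai = 0.9961

0.9961


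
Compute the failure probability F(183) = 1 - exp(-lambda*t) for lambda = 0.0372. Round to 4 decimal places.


lambda = 0.0372, t = 183
lambda * t = 6.8076
exp(-6.8076) = 0.0011
F(t) = 1 - 0.0011
F(t) = 0.9989

0.9989


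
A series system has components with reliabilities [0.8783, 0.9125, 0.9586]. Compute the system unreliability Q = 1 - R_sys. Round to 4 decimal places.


Components: [0.8783, 0.9125, 0.9586]
After component 1: product = 0.8783
After component 2: product = 0.8014
After component 3: product = 0.7683
R_sys = 0.7683
Q = 1 - 0.7683 = 0.2317

0.2317


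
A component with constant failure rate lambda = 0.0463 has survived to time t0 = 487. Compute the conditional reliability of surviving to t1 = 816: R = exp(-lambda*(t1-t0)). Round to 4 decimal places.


lambda = 0.0463
t0 = 487, t1 = 816
t1 - t0 = 329
lambda * (t1-t0) = 0.0463 * 329 = 15.2327
R = exp(-15.2327)
R = 0.0

0.0


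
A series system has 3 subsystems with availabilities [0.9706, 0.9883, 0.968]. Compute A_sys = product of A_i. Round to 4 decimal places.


Subsystems: [0.9706, 0.9883, 0.968]
After subsystem 1 (A=0.9706): product = 0.9706
After subsystem 2 (A=0.9883): product = 0.9592
After subsystem 3 (A=0.968): product = 0.9285
A_sys = 0.9285

0.9285


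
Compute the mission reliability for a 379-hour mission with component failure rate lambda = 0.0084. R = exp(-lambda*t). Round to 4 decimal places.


lambda = 0.0084
mission_time = 379
lambda * t = 0.0084 * 379 = 3.1836
R = exp(-3.1836)
R = 0.0414

0.0414


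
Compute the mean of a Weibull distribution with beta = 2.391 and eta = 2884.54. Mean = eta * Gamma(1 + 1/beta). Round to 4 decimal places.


beta = 2.391, eta = 2884.54
1/beta = 0.4182
1 + 1/beta = 1.4182
Gamma(1.4182) = 0.8864
Mean = 2884.54 * 0.8864
Mean = 2556.9181

2556.9181


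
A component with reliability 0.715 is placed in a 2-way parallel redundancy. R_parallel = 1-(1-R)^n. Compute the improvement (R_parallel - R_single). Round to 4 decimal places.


R_single = 0.715, n = 2
1 - R_single = 0.285
(1 - R_single)^n = 0.285^2 = 0.0812
R_parallel = 1 - 0.0812 = 0.9188
Improvement = 0.9188 - 0.715
Improvement = 0.2038

0.2038


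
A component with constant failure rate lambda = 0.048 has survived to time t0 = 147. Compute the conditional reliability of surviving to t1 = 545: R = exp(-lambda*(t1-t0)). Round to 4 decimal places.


lambda = 0.048
t0 = 147, t1 = 545
t1 - t0 = 398
lambda * (t1-t0) = 0.048 * 398 = 19.104
R = exp(-19.104)
R = 0.0

0.0


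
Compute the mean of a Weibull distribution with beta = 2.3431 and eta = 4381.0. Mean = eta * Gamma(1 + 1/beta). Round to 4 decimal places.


beta = 2.3431, eta = 4381.0
1/beta = 0.4268
1 + 1/beta = 1.4268
Gamma(1.4268) = 0.8861
Mean = 4381.0 * 0.8861
Mean = 3882.1324

3882.1324


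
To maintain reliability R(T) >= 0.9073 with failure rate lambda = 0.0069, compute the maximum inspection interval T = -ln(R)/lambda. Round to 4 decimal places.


R_target = 0.9073
lambda = 0.0069
-ln(0.9073) = 0.0973
T = 0.0973 / 0.0069
T = 14.0989

14.0989


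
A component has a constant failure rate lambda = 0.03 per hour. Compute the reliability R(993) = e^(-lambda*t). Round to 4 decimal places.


lambda = 0.03
t = 993
lambda * t = 29.79
R(t) = e^(-29.79)
R(t) = 0.0

0.0


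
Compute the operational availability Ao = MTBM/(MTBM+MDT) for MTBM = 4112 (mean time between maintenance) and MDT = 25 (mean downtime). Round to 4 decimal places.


MTBM = 4112
MDT = 25
MTBM + MDT = 4137
Ao = 4112 / 4137
Ao = 0.994

0.994


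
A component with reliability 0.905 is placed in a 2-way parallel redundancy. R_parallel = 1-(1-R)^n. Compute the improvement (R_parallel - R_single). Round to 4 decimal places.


R_single = 0.905, n = 2
1 - R_single = 0.095
(1 - R_single)^n = 0.095^2 = 0.009
R_parallel = 1 - 0.009 = 0.991
Improvement = 0.991 - 0.905
Improvement = 0.086

0.086


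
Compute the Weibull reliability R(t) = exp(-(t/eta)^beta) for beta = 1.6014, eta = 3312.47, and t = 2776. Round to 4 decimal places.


beta = 1.6014, eta = 3312.47, t = 2776
t/eta = 2776 / 3312.47 = 0.838
(t/eta)^beta = 0.838^1.6014 = 0.7536
R(t) = exp(-0.7536)
R(t) = 0.4707

0.4707


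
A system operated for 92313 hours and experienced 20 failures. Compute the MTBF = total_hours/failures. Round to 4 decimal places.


total_hours = 92313
failures = 20
MTBF = 92313 / 20
MTBF = 4615.65

4615.65


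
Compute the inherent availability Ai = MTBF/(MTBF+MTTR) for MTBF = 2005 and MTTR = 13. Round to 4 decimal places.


MTBF = 2005
MTTR = 13
MTBF + MTTR = 2018
Ai = 2005 / 2018
Ai = 0.9936

0.9936


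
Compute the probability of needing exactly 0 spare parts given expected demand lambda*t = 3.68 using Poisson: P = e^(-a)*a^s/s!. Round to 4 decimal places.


a = 3.68, s = 0
e^(-a) = e^(-3.68) = 0.0252
a^s = 3.68^0 = 1.0
s! = 1
P = 0.0252 * 1.0 / 1
P = 0.0252

0.0252


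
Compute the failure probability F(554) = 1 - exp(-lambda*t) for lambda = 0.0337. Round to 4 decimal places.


lambda = 0.0337, t = 554
lambda * t = 18.6698
exp(-18.6698) = 0.0
F(t) = 1 - 0.0
F(t) = 1.0

1.0


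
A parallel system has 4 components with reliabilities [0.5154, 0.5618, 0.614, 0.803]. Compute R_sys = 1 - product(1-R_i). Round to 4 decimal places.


Components: [0.5154, 0.5618, 0.614, 0.803]
(1 - 0.5154) = 0.4846, running product = 0.4846
(1 - 0.5618) = 0.4382, running product = 0.2124
(1 - 0.614) = 0.386, running product = 0.082
(1 - 0.803) = 0.197, running product = 0.0161
Product of (1-R_i) = 0.0161
R_sys = 1 - 0.0161 = 0.9839

0.9839


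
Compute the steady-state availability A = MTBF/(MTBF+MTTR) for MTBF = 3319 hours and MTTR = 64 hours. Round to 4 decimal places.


MTBF = 3319
MTTR = 64
MTBF + MTTR = 3383
A = 3319 / 3383
A = 0.9811

0.9811


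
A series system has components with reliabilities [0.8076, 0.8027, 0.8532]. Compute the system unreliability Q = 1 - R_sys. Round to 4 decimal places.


Components: [0.8076, 0.8027, 0.8532]
After component 1: product = 0.8076
After component 2: product = 0.6483
After component 3: product = 0.5531
R_sys = 0.5531
Q = 1 - 0.5531 = 0.4469

0.4469


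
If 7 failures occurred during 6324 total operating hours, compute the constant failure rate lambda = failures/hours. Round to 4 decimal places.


failures = 7
total_hours = 6324
lambda = 7 / 6324
lambda = 0.0011

0.0011


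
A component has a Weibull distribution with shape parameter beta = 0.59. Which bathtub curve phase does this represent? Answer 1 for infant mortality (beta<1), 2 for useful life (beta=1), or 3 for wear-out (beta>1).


beta = 0.59
Compare beta to 1:
beta < 1 => infant mortality (phase 1)
beta = 1 => useful life (phase 2)
beta > 1 => wear-out (phase 3)
Since beta = 0.59, this is infant mortality (decreasing failure rate)
Phase = 1

1


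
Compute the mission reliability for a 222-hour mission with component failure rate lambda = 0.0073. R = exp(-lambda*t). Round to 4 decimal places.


lambda = 0.0073
mission_time = 222
lambda * t = 0.0073 * 222 = 1.6206
R = exp(-1.6206)
R = 0.1978

0.1978


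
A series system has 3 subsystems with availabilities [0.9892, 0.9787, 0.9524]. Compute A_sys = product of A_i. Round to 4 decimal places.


Subsystems: [0.9892, 0.9787, 0.9524]
After subsystem 1 (A=0.9892): product = 0.9892
After subsystem 2 (A=0.9787): product = 0.9681
After subsystem 3 (A=0.9524): product = 0.922
A_sys = 0.922

0.922


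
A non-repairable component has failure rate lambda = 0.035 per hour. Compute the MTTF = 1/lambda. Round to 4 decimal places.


lambda = 0.035
MTTF = 1 / 0.035
MTTF = 28.5714

28.5714


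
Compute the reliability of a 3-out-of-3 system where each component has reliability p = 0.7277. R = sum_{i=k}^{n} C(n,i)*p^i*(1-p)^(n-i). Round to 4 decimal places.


k = 3, n = 3, p = 0.7277
i=3: C(3,3)=1 * 0.7277^3 * 0.2723^0 = 0.3854
R = sum of terms = 0.3854

0.3854


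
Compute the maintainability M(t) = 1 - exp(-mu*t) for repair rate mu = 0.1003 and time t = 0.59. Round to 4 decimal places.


mu = 0.1003, t = 0.59
mu * t = 0.1003 * 0.59 = 0.0592
exp(-0.0592) = 0.9425
M(t) = 1 - 0.9425
M(t) = 0.0575

0.0575


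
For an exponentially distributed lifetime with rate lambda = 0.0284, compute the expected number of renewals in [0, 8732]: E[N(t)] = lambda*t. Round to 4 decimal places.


lambda = 0.0284
t = 8732
E[N(t)] = lambda * t
E[N(t)] = 0.0284 * 8732
E[N(t)] = 247.9888

247.9888


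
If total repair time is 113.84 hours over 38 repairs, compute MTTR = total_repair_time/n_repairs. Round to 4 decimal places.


total_repair_time = 113.84
n_repairs = 38
MTTR = 113.84 / 38
MTTR = 2.9958

2.9958


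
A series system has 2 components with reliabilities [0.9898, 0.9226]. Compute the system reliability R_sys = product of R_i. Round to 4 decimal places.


Components: [0.9898, 0.9226]
After component 1 (R=0.9898): product = 0.9898
After component 2 (R=0.9226): product = 0.9132
R_sys = 0.9132

0.9132


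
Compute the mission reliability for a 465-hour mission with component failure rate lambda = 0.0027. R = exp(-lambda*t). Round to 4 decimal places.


lambda = 0.0027
mission_time = 465
lambda * t = 0.0027 * 465 = 1.2555
R = exp(-1.2555)
R = 0.2849

0.2849


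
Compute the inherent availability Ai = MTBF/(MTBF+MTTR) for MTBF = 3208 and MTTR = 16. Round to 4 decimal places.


MTBF = 3208
MTTR = 16
MTBF + MTTR = 3224
Ai = 3208 / 3224
Ai = 0.995

0.995


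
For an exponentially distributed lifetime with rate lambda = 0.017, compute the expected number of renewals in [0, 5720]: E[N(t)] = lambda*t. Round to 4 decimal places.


lambda = 0.017
t = 5720
E[N(t)] = lambda * t
E[N(t)] = 0.017 * 5720
E[N(t)] = 97.24

97.24


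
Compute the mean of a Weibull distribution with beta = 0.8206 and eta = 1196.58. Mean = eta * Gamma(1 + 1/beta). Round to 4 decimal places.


beta = 0.8206, eta = 1196.58
1/beta = 1.2186
1 + 1/beta = 2.2186
Gamma(2.2186) = 1.1131
Mean = 1196.58 * 1.1131
Mean = 1331.9566

1331.9566


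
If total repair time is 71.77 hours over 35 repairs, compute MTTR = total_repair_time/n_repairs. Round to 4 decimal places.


total_repair_time = 71.77
n_repairs = 35
MTTR = 71.77 / 35
MTTR = 2.0506

2.0506


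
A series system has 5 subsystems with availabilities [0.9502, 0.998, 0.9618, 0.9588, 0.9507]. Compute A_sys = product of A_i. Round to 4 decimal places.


Subsystems: [0.9502, 0.998, 0.9618, 0.9588, 0.9507]
After subsystem 1 (A=0.9502): product = 0.9502
After subsystem 2 (A=0.998): product = 0.9483
After subsystem 3 (A=0.9618): product = 0.9121
After subsystem 4 (A=0.9588): product = 0.8745
After subsystem 5 (A=0.9507): product = 0.8314
A_sys = 0.8314

0.8314


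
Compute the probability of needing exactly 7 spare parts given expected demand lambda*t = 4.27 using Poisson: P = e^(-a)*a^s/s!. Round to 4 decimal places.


a = 4.27, s = 7
e^(-a) = e^(-4.27) = 0.014
a^s = 4.27^7 = 25881.8386
s! = 5040
P = 0.014 * 25881.8386 / 5040
P = 0.0718

0.0718


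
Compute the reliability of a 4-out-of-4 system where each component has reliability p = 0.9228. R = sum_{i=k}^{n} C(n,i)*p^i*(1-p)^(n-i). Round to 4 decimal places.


k = 4, n = 4, p = 0.9228
i=4: C(4,4)=1 * 0.9228^4 * 0.0772^0 = 0.7252
R = sum of terms = 0.7252

0.7252


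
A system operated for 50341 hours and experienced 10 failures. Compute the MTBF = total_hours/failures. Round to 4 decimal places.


total_hours = 50341
failures = 10
MTBF = 50341 / 10
MTBF = 5034.1

5034.1


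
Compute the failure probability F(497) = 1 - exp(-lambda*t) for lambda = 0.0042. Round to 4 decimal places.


lambda = 0.0042, t = 497
lambda * t = 2.0874
exp(-2.0874) = 0.124
F(t) = 1 - 0.124
F(t) = 0.876

0.876


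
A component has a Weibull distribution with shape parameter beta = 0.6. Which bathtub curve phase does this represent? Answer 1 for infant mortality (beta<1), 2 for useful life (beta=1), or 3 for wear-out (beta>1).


beta = 0.6
Compare beta to 1:
beta < 1 => infant mortality (phase 1)
beta = 1 => useful life (phase 2)
beta > 1 => wear-out (phase 3)
Since beta = 0.6, this is infant mortality (decreasing failure rate)
Phase = 1

1


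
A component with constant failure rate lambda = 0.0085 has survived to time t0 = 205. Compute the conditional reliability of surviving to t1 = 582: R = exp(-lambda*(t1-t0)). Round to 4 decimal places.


lambda = 0.0085
t0 = 205, t1 = 582
t1 - t0 = 377
lambda * (t1-t0) = 0.0085 * 377 = 3.2045
R = exp(-3.2045)
R = 0.0406

0.0406


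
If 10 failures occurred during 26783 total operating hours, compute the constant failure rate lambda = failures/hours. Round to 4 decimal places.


failures = 10
total_hours = 26783
lambda = 10 / 26783
lambda = 0.0004

0.0004


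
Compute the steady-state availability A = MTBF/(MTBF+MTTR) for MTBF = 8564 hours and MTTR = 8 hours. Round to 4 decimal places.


MTBF = 8564
MTTR = 8
MTBF + MTTR = 8572
A = 8564 / 8572
A = 0.9991

0.9991


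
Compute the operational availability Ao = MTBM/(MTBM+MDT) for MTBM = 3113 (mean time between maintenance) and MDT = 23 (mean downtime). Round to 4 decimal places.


MTBM = 3113
MDT = 23
MTBM + MDT = 3136
Ao = 3113 / 3136
Ao = 0.9927

0.9927


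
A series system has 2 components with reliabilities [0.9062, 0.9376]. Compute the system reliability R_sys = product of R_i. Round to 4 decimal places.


Components: [0.9062, 0.9376]
After component 1 (R=0.9062): product = 0.9062
After component 2 (R=0.9376): product = 0.8497
R_sys = 0.8497

0.8497


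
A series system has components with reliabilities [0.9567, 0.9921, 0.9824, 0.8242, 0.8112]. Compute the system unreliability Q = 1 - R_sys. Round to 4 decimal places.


Components: [0.9567, 0.9921, 0.9824, 0.8242, 0.8112]
After component 1: product = 0.9567
After component 2: product = 0.9491
After component 3: product = 0.9324
After component 4: product = 0.7685
After component 5: product = 0.6234
R_sys = 0.6234
Q = 1 - 0.6234 = 0.3766

0.3766


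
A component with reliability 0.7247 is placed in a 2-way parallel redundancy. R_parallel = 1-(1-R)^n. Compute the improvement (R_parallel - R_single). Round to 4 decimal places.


R_single = 0.7247, n = 2
1 - R_single = 0.2753
(1 - R_single)^n = 0.2753^2 = 0.0758
R_parallel = 1 - 0.0758 = 0.9242
Improvement = 0.9242 - 0.7247
Improvement = 0.1995

0.1995


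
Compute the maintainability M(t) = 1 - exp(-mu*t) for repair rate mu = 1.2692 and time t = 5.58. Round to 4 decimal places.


mu = 1.2692, t = 5.58
mu * t = 1.2692 * 5.58 = 7.0821
exp(-7.0821) = 0.0008
M(t) = 1 - 0.0008
M(t) = 0.9992

0.9992


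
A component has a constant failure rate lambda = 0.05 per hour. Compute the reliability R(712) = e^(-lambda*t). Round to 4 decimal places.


lambda = 0.05
t = 712
lambda * t = 35.6
R(t) = e^(-35.6)
R(t) = 0.0

0.0


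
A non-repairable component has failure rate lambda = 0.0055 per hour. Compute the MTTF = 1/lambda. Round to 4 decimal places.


lambda = 0.0055
MTTF = 1 / 0.0055
MTTF = 181.8182

181.8182


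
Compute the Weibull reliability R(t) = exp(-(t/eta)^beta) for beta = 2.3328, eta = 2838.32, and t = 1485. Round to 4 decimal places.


beta = 2.3328, eta = 2838.32, t = 1485
t/eta = 1485 / 2838.32 = 0.5232
(t/eta)^beta = 0.5232^2.3328 = 0.2206
R(t) = exp(-0.2206)
R(t) = 0.802

0.802


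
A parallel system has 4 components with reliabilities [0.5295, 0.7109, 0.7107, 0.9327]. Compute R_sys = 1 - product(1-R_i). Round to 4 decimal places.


Components: [0.5295, 0.7109, 0.7107, 0.9327]
(1 - 0.5295) = 0.4705, running product = 0.4705
(1 - 0.7109) = 0.2891, running product = 0.136
(1 - 0.7107) = 0.2893, running product = 0.0394
(1 - 0.9327) = 0.0673, running product = 0.0026
Product of (1-R_i) = 0.0026
R_sys = 1 - 0.0026 = 0.9974

0.9974


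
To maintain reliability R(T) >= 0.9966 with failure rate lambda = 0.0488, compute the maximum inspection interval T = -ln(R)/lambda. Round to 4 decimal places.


R_target = 0.9966
lambda = 0.0488
-ln(0.9966) = 0.0034
T = 0.0034 / 0.0488
T = 0.0698

0.0698


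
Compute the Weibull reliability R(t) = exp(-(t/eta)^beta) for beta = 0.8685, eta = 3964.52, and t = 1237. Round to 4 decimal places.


beta = 0.8685, eta = 3964.52, t = 1237
t/eta = 1237 / 3964.52 = 0.312
(t/eta)^beta = 0.312^0.8685 = 0.3637
R(t) = exp(-0.3637)
R(t) = 0.6951

0.6951


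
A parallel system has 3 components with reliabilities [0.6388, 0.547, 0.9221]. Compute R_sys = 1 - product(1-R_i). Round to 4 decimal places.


Components: [0.6388, 0.547, 0.9221]
(1 - 0.6388) = 0.3612, running product = 0.3612
(1 - 0.547) = 0.453, running product = 0.1636
(1 - 0.9221) = 0.0779, running product = 0.0127
Product of (1-R_i) = 0.0127
R_sys = 1 - 0.0127 = 0.9873

0.9873


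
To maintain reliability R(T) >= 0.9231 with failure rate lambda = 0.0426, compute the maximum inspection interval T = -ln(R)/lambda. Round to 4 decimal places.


R_target = 0.9231
lambda = 0.0426
-ln(0.9231) = 0.08
T = 0.08 / 0.0426
T = 1.8783

1.8783


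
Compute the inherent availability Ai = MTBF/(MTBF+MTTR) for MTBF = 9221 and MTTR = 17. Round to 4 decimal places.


MTBF = 9221
MTTR = 17
MTBF + MTTR = 9238
Ai = 9221 / 9238
Ai = 0.9982

0.9982


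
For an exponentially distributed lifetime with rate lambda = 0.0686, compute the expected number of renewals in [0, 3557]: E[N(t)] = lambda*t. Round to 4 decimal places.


lambda = 0.0686
t = 3557
E[N(t)] = lambda * t
E[N(t)] = 0.0686 * 3557
E[N(t)] = 244.0102

244.0102


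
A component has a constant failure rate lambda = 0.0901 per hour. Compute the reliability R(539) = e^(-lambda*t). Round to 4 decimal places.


lambda = 0.0901
t = 539
lambda * t = 48.5639
R(t) = e^(-48.5639)
R(t) = 0.0

0.0


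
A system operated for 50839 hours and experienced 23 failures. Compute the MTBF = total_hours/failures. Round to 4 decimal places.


total_hours = 50839
failures = 23
MTBF = 50839 / 23
MTBF = 2210.3913

2210.3913


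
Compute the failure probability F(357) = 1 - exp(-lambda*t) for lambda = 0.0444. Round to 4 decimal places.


lambda = 0.0444, t = 357
lambda * t = 15.8508
exp(-15.8508) = 0.0
F(t) = 1 - 0.0
F(t) = 1.0

1.0


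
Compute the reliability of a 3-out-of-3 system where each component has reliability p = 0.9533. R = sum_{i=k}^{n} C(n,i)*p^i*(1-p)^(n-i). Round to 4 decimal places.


k = 3, n = 3, p = 0.9533
i=3: C(3,3)=1 * 0.9533^3 * 0.0467^0 = 0.8663
R = sum of terms = 0.8663

0.8663


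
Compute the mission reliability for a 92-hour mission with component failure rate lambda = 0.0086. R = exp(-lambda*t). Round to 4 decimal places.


lambda = 0.0086
mission_time = 92
lambda * t = 0.0086 * 92 = 0.7912
R = exp(-0.7912)
R = 0.4533

0.4533
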